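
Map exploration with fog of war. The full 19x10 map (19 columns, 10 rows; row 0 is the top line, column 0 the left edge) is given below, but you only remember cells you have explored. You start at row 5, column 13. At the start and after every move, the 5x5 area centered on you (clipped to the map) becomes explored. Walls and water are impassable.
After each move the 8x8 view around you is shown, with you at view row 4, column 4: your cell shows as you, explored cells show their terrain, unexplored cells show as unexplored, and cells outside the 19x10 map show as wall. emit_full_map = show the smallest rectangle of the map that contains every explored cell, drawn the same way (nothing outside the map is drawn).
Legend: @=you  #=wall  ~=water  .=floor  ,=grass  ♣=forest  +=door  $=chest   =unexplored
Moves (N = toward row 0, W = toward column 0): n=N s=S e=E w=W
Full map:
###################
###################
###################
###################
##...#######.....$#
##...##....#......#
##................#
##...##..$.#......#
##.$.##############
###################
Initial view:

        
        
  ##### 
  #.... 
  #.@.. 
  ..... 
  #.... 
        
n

        
        
  ##### 
  ##### 
  #.@.. 
  #.... 
  ..... 
  #.... 

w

        
        
  ######
  ######
  ##@...
  .#....
  ......
   #....

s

        
  ######
  ######
  ##....
  .#@...
  ......
  .#....
        

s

  ######
  ######
  ##....
  .#....
  ..@...
  .#....
  ##### 
        

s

  ######
  ##....
  .#....
  ......
  .#@...
  ##### 
  ##### 
########

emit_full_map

######
######
##....
.#....
......
.#@...
##### 
##### 

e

 ###### 
 ##.... 
 .#.... 
 ...... 
 .#.@.. 
 ###### 
 ###### 
########

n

 ###### 
 ###### 
 ##.... 
 .#.... 
 ...@.. 
 .#.... 
 ###### 
 ###### 

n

        
 ###### 
 ###### 
 ##.... 
 .#.@.. 
 ...... 
 .#.... 
 ###### 

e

        
######  
####### 
##..... 
.#..@.. 
....... 
.#..... 
######  

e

        
#####   
####### 
#.....$ 
#...@.. 
....... 
#...... 
#####   

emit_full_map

######  
########
##.....$
.#...@..
........
.#......
######  
######  

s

#####   
####### 
#.....$ 
#...... 
....@.. 
#...... 
####### 
#####   

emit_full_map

######  
########
##.....$
.#......
.....@..
.#......
########
######  


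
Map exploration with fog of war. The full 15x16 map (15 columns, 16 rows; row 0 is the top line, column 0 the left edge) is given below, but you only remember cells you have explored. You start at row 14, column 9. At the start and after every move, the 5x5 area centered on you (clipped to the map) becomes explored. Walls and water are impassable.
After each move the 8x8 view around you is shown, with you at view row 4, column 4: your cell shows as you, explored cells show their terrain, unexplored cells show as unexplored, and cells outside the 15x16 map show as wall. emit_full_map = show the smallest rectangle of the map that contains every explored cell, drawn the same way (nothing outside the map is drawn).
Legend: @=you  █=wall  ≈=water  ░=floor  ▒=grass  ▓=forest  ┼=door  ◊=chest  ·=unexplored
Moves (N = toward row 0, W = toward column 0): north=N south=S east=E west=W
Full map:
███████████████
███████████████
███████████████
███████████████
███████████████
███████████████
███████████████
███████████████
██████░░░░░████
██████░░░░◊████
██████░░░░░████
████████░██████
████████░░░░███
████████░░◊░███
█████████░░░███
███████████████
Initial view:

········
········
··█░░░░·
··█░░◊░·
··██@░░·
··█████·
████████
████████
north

········
········
··█░███·
··█░░░░·
··█░@◊░·
··██░░░·
··█████·
████████

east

········
········
·█░████·
·█░░░░█·
·█░░@░█·
·██░░░█·
·██████·
████████

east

········
········
█░█████·
█░░░░██·
█░░◊@██·
██░░░██·
███████·
████████

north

········
········
··░░███·
█░█████·
█░░░@██·
█░░◊░██·
██░░░██·
███████·

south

········
··░░███·
█░█████·
█░░░░██·
█░░◊@██·
██░░░██·
███████·
████████

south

··░░███·
█░█████·
█░░░░██·
█░░◊░██·
██░░@██·
███████·
████████
████████

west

···░░███
·█░█████
·█░░░░██
·█░░◊░██
·██░@░██
·███████
████████
████████

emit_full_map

··░░███
█░█████
█░░░░██
█░░◊░██
██░@░██
███████

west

····░░██
··█░████
··█░░░░█
··█░░◊░█
··██@░░█
··██████
████████
████████

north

········
····░░██
··█░████
··█░░░░█
··█░@◊░█
··██░░░█
··██████
████████

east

········
···░░███
·█░█████
·█░░░░██
·█░░@░██
·██░░░██
·███████
████████

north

········
········
··░░░███
·█░█████
·█░░@░██
·█░░◊░██
·██░░░██
·███████

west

········
········
··░░░░██
··█░████
··█░@░░█
··█░░◊░█
··██░░░█
··██████

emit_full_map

░░░░███
█░█████
█░@░░██
█░░◊░██
██░░░██
███████


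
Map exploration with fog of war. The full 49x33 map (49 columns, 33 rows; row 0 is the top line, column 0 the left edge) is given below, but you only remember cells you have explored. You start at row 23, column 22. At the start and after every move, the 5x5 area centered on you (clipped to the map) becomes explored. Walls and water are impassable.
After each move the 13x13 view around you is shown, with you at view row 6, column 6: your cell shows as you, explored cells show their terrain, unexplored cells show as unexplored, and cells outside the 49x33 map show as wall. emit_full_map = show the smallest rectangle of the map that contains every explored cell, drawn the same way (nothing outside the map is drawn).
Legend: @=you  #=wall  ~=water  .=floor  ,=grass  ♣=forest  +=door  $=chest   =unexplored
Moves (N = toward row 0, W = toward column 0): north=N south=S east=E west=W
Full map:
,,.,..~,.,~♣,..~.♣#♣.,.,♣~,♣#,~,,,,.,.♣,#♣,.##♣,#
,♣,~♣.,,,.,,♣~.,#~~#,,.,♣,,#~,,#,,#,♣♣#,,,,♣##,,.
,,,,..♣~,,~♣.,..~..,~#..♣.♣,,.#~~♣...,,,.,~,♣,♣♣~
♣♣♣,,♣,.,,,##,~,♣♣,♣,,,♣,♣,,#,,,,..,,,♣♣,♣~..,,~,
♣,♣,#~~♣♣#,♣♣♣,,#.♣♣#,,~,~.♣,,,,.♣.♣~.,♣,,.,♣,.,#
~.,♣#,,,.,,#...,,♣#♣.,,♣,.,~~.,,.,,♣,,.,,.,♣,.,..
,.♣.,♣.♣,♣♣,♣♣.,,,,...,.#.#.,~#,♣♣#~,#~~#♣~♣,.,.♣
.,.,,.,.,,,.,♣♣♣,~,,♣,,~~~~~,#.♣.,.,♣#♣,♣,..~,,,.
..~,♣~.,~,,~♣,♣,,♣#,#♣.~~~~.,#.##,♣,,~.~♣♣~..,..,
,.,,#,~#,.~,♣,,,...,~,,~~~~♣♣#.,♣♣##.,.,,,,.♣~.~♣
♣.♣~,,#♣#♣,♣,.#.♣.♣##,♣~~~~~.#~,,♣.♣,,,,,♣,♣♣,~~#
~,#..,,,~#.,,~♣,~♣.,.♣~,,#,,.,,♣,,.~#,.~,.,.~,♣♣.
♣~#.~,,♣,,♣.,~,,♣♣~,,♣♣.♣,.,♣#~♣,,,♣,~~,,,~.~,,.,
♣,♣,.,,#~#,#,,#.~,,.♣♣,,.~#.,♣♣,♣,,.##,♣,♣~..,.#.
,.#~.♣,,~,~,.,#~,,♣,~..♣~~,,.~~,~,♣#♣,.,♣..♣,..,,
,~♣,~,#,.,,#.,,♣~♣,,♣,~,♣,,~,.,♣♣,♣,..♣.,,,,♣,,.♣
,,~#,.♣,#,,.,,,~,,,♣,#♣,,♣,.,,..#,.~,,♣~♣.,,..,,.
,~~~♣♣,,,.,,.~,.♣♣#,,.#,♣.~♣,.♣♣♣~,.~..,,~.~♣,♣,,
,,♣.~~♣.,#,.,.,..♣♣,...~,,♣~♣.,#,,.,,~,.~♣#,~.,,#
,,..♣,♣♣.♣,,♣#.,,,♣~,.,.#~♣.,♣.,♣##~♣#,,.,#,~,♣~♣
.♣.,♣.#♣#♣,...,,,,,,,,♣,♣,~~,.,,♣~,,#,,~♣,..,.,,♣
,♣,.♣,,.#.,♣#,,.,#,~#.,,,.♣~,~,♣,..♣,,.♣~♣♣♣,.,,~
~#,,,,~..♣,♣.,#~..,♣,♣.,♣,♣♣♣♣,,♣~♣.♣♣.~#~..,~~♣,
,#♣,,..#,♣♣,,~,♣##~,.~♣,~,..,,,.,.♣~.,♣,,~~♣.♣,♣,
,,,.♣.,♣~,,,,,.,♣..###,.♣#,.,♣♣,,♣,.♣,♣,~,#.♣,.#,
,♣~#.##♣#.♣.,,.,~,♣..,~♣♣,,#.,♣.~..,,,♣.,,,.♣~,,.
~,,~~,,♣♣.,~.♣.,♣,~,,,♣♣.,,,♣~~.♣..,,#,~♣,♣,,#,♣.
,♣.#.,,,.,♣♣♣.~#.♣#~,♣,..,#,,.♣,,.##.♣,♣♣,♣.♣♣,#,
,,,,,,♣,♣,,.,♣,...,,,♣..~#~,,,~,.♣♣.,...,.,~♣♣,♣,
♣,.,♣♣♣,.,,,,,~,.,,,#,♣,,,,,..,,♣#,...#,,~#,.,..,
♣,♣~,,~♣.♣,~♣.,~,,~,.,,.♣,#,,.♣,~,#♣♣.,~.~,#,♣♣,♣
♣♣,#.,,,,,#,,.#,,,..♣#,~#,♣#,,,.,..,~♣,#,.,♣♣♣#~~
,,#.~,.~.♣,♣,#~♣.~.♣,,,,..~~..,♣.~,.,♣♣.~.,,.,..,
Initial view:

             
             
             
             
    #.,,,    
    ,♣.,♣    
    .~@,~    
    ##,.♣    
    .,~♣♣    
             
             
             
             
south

             
             
             
    #.,,,    
    ,♣.,♣    
    .~♣,~    
    ##@.♣    
    .,~♣♣    
    ,,♣♣.    
             
             
             
             

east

             
             
             
   #.,,,     
   ,♣.,♣,    
   .~♣,~,    
   ##,@♣#    
   .,~♣♣,    
   ,,♣♣.,    
             
             
             
             

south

             
             
   #.,,,     
   ,♣.,♣,    
   .~♣,~,    
   ##,.♣#    
   .,~@♣,    
   ,,♣♣.,    
    ♣,..,    
             
             
             
             

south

             
   #.,,,     
   ,♣.,♣,    
   .~♣,~,    
   ##,.♣#    
   .,~♣♣,    
   ,,♣@.,    
    ♣,..,    
    ♣..~#    
             
             
             
             

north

             
             
   #.,,,     
   ,♣.,♣,    
   .~♣,~,    
   ##,.♣#    
   .,~@♣,    
   ,,♣♣.,    
    ♣,..,    
    ♣..~#    
             
             
             

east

             
             
  #.,,,      
  ,♣.,♣,     
  .~♣,~,.    
  ##,.♣#,    
  .,~♣@,,    
  ,,♣♣.,,    
   ♣,..,#    
   ♣..~#     
             
             
             

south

             
  #.,,,      
  ,♣.,♣,     
  .~♣,~,.    
  ##,.♣#,    
  .,~♣♣,,    
  ,,♣♣@,,    
   ♣,..,#    
   ♣..~#~    
             
             
             
             

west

             
   #.,,,     
   ,♣.,♣,    
   .~♣,~,.   
   ##,.♣#,   
   .,~♣♣,,   
   ,,♣@.,,   
    ♣,..,#   
    ♣..~#~   
             
             
             
             

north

             
             
   #.,,,     
   ,♣.,♣,    
   .~♣,~,.   
   ##,.♣#,   
   .,~@♣,,   
   ,,♣♣.,,   
    ♣,..,#   
    ♣..~#~   
             
             
             

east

             
             
  #.,,,      
  ,♣.,♣,     
  .~♣,~,.    
  ##,.♣#,    
  .,~♣@,,    
  ,,♣♣.,,    
   ♣,..,#    
   ♣..~#~    
             
             
             

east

             
             
 #.,,,       
 ,♣.,♣,      
 .~♣,~,..    
 ##,.♣#,.    
 .,~♣♣@,#    
 ,,♣♣.,,,    
  ♣,..,#,    
  ♣..~#~     
             
             
             

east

             
             
#.,,,        
,♣.,♣,       
.~♣,~,..,    
##,.♣#,.,    
.,~♣♣,@#.    
,,♣♣.,,,♣    
 ♣,..,#,,    
 ♣..~#~      
             
             
             

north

             
             
             
#.,,,        
,♣.,♣,♣♣♣    
.~♣,~,..,    
##,.♣#@.,    
.,~♣♣,,#.    
,,♣♣.,,,♣    
 ♣,..,#,,    
 ♣..~#~      
             
             

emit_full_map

#.,,,    
,♣.,♣,♣♣♣
.~♣,~,..,
##,.♣#@.,
.,~♣♣,,#.
,,♣♣.,,,♣
 ♣,..,#,,
 ♣..~#~  

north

             
             
             
             
#.,,,.♣~,    
,♣.,♣,♣♣♣    
.~♣,~,@.,    
##,.♣#,.,    
.,~♣♣,,#.    
,,♣♣.,,,♣    
 ♣,..,#,,    
 ♣..~#~      
             

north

             
             
             
             
    ♣,~~,    
#.,,,.♣~,    
,♣.,♣,@♣♣    
.~♣,~,..,    
##,.♣#,.,    
.,~♣♣,,#.    
,,♣♣.,,,♣    
 ♣,..,#,,    
 ♣..~#~      

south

             
             
             
    ♣,~~,    
#.,,,.♣~,    
,♣.,♣,♣♣♣    
.~♣,~,@.,    
##,.♣#,.,    
.,~♣♣,,#.    
,,♣♣.,,,♣    
 ♣,..,#,,    
 ♣..~#~      
             

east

             
             
             
   ♣,~~,     
.,,,.♣~,~    
♣.,♣,♣♣♣♣    
~♣,~,.@,,    
#,.♣#,.,♣    
,~♣♣,,#.,    
,♣♣.,,,♣     
♣,..,#,,     
♣..~#~       
             

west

             
             
             
    ♣,~~,    
#.,,,.♣~,~   
,♣.,♣,♣♣♣♣   
.~♣,~,@.,,   
##,.♣#,.,♣   
.,~♣♣,,#.,   
,,♣♣.,,,♣    
 ♣,..,#,,    
 ♣..~#~      
             

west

             
             
             
     ♣,~~,   
 #.,,,.♣~,~  
 ,♣.,♣,♣♣♣♣  
 .~♣,~@..,,  
 ##,.♣#,.,♣  
 .,~♣♣,,#.,  
 ,,♣♣.,,,♣   
  ♣,..,#,,   
  ♣..~#~     
             

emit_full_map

    ♣,~~, 
#.,,,.♣~,~
,♣.,♣,♣♣♣♣
.~♣,~@..,,
##,.♣#,.,♣
.,~♣♣,,#.,
,,♣♣.,,,♣ 
 ♣,..,#,, 
 ♣..~#~   


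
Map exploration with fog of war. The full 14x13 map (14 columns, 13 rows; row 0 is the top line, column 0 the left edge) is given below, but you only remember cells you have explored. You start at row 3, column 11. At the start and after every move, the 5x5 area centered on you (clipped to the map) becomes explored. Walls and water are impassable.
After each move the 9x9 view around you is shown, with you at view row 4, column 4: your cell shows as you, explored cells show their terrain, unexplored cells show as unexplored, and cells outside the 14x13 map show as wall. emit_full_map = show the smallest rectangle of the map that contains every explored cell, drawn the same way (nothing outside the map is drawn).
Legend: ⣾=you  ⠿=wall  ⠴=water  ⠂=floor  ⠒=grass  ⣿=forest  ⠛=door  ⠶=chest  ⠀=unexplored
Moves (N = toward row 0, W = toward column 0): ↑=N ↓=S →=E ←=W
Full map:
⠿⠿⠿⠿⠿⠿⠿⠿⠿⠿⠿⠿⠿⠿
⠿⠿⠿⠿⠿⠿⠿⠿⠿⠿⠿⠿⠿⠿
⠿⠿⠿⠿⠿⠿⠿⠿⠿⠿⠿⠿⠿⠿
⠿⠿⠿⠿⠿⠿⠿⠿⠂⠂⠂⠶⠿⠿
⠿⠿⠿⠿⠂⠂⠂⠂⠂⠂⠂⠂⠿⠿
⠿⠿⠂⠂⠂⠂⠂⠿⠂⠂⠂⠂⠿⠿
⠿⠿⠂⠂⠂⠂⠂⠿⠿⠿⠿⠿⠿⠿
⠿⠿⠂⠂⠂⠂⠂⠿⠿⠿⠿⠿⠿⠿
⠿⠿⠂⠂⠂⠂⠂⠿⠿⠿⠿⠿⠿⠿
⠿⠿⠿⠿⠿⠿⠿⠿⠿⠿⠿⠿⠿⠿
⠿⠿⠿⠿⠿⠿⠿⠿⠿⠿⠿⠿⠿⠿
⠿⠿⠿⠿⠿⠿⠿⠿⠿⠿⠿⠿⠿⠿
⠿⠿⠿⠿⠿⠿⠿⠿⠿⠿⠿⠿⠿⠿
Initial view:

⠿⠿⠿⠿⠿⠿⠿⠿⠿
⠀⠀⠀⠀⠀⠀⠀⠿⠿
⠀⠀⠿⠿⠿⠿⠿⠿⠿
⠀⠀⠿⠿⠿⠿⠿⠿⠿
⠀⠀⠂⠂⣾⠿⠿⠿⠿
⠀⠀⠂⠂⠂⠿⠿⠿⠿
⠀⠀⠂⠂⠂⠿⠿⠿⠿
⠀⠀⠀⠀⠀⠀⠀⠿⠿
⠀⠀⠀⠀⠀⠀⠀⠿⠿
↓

⠀⠀⠀⠀⠀⠀⠀⠿⠿
⠀⠀⠿⠿⠿⠿⠿⠿⠿
⠀⠀⠿⠿⠿⠿⠿⠿⠿
⠀⠀⠂⠂⠶⠿⠿⠿⠿
⠀⠀⠂⠂⣾⠿⠿⠿⠿
⠀⠀⠂⠂⠂⠿⠿⠿⠿
⠀⠀⠿⠿⠿⠿⠿⠿⠿
⠀⠀⠀⠀⠀⠀⠀⠿⠿
⠀⠀⠀⠀⠀⠀⠀⠿⠿

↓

⠀⠀⠿⠿⠿⠿⠿⠿⠿
⠀⠀⠿⠿⠿⠿⠿⠿⠿
⠀⠀⠂⠂⠶⠿⠿⠿⠿
⠀⠀⠂⠂⠂⠿⠿⠿⠿
⠀⠀⠂⠂⣾⠿⠿⠿⠿
⠀⠀⠿⠿⠿⠿⠿⠿⠿
⠀⠀⠿⠿⠿⠿⠿⠿⠿
⠀⠀⠀⠀⠀⠀⠀⠿⠿
⠀⠀⠀⠀⠀⠀⠀⠿⠿

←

⠀⠀⠀⠿⠿⠿⠿⠿⠿
⠀⠀⠀⠿⠿⠿⠿⠿⠿
⠀⠀⠂⠂⠂⠶⠿⠿⠿
⠀⠀⠂⠂⠂⠂⠿⠿⠿
⠀⠀⠂⠂⣾⠂⠿⠿⠿
⠀⠀⠿⠿⠿⠿⠿⠿⠿
⠀⠀⠿⠿⠿⠿⠿⠿⠿
⠀⠀⠀⠀⠀⠀⠀⠀⠿
⠀⠀⠀⠀⠀⠀⠀⠀⠿

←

⠀⠀⠀⠀⠿⠿⠿⠿⠿
⠀⠀⠀⠀⠿⠿⠿⠿⠿
⠀⠀⠿⠂⠂⠂⠶⠿⠿
⠀⠀⠂⠂⠂⠂⠂⠿⠿
⠀⠀⠿⠂⣾⠂⠂⠿⠿
⠀⠀⠿⠿⠿⠿⠿⠿⠿
⠀⠀⠿⠿⠿⠿⠿⠿⠿
⠀⠀⠀⠀⠀⠀⠀⠀⠀
⠀⠀⠀⠀⠀⠀⠀⠀⠀

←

⠀⠀⠀⠀⠀⠿⠿⠿⠿
⠀⠀⠀⠀⠀⠿⠿⠿⠿
⠀⠀⠿⠿⠂⠂⠂⠶⠿
⠀⠀⠂⠂⠂⠂⠂⠂⠿
⠀⠀⠂⠿⣾⠂⠂⠂⠿
⠀⠀⠂⠿⠿⠿⠿⠿⠿
⠀⠀⠂⠿⠿⠿⠿⠿⠿
⠀⠀⠀⠀⠀⠀⠀⠀⠀
⠀⠀⠀⠀⠀⠀⠀⠀⠀

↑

⠀⠀⠀⠀⠀⠀⠀⠀⠀
⠀⠀⠀⠀⠀⠿⠿⠿⠿
⠀⠀⠿⠿⠿⠿⠿⠿⠿
⠀⠀⠿⠿⠂⠂⠂⠶⠿
⠀⠀⠂⠂⣾⠂⠂⠂⠿
⠀⠀⠂⠿⠂⠂⠂⠂⠿
⠀⠀⠂⠿⠿⠿⠿⠿⠿
⠀⠀⠂⠿⠿⠿⠿⠿⠿
⠀⠀⠀⠀⠀⠀⠀⠀⠀

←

⠀⠀⠀⠀⠀⠀⠀⠀⠀
⠀⠀⠀⠀⠀⠀⠿⠿⠿
⠀⠀⠿⠿⠿⠿⠿⠿⠿
⠀⠀⠿⠿⠿⠂⠂⠂⠶
⠀⠀⠂⠂⣾⠂⠂⠂⠂
⠀⠀⠂⠂⠿⠂⠂⠂⠂
⠀⠀⠂⠂⠿⠿⠿⠿⠿
⠀⠀⠀⠂⠿⠿⠿⠿⠿
⠀⠀⠀⠀⠀⠀⠀⠀⠀

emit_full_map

⠀⠀⠀⠀⠿⠿⠿⠿⠿
⠿⠿⠿⠿⠿⠿⠿⠿⠿
⠿⠿⠿⠂⠂⠂⠶⠿⠿
⠂⠂⣾⠂⠂⠂⠂⠿⠿
⠂⠂⠿⠂⠂⠂⠂⠿⠿
⠂⠂⠿⠿⠿⠿⠿⠿⠿
⠀⠂⠿⠿⠿⠿⠿⠿⠿

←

⠀⠀⠀⠀⠀⠀⠀⠀⠀
⠀⠀⠀⠀⠀⠀⠀⠿⠿
⠀⠀⠿⠿⠿⠿⠿⠿⠿
⠀⠀⠿⠿⠿⠿⠂⠂⠂
⠀⠀⠂⠂⣾⠂⠂⠂⠂
⠀⠀⠂⠂⠂⠿⠂⠂⠂
⠀⠀⠂⠂⠂⠿⠿⠿⠿
⠀⠀⠀⠀⠂⠿⠿⠿⠿
⠀⠀⠀⠀⠀⠀⠀⠀⠀

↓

⠀⠀⠀⠀⠀⠀⠀⠿⠿
⠀⠀⠿⠿⠿⠿⠿⠿⠿
⠀⠀⠿⠿⠿⠿⠂⠂⠂
⠀⠀⠂⠂⠂⠂⠂⠂⠂
⠀⠀⠂⠂⣾⠿⠂⠂⠂
⠀⠀⠂⠂⠂⠿⠿⠿⠿
⠀⠀⠂⠂⠂⠿⠿⠿⠿
⠀⠀⠀⠀⠀⠀⠀⠀⠀
⠀⠀⠀⠀⠀⠀⠀⠀⠀

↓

⠀⠀⠿⠿⠿⠿⠿⠿⠿
⠀⠀⠿⠿⠿⠿⠂⠂⠂
⠀⠀⠂⠂⠂⠂⠂⠂⠂
⠀⠀⠂⠂⠂⠿⠂⠂⠂
⠀⠀⠂⠂⣾⠿⠿⠿⠿
⠀⠀⠂⠂⠂⠿⠿⠿⠿
⠀⠀⠂⠂⠂⠿⠿⠀⠀
⠀⠀⠀⠀⠀⠀⠀⠀⠀
⠀⠀⠀⠀⠀⠀⠀⠀⠀

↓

⠀⠀⠿⠿⠿⠿⠂⠂⠂
⠀⠀⠂⠂⠂⠂⠂⠂⠂
⠀⠀⠂⠂⠂⠿⠂⠂⠂
⠀⠀⠂⠂⠂⠿⠿⠿⠿
⠀⠀⠂⠂⣾⠿⠿⠿⠿
⠀⠀⠂⠂⠂⠿⠿⠀⠀
⠀⠀⠿⠿⠿⠿⠿⠀⠀
⠀⠀⠀⠀⠀⠀⠀⠀⠀
⠀⠀⠀⠀⠀⠀⠀⠀⠀

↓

⠀⠀⠂⠂⠂⠂⠂⠂⠂
⠀⠀⠂⠂⠂⠿⠂⠂⠂
⠀⠀⠂⠂⠂⠿⠿⠿⠿
⠀⠀⠂⠂⠂⠿⠿⠿⠿
⠀⠀⠂⠂⣾⠿⠿⠀⠀
⠀⠀⠿⠿⠿⠿⠿⠀⠀
⠀⠀⠿⠿⠿⠿⠿⠀⠀
⠀⠀⠀⠀⠀⠀⠀⠀⠀
⠀⠀⠀⠀⠀⠀⠀⠀⠀

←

⠀⠀⠀⠂⠂⠂⠂⠂⠂
⠀⠀⠀⠂⠂⠂⠿⠂⠂
⠀⠀⠂⠂⠂⠂⠿⠿⠿
⠀⠀⠂⠂⠂⠂⠿⠿⠿
⠀⠀⠂⠂⣾⠂⠿⠿⠀
⠀⠀⠿⠿⠿⠿⠿⠿⠀
⠀⠀⠿⠿⠿⠿⠿⠿⠀
⠀⠀⠀⠀⠀⠀⠀⠀⠀
⠀⠀⠀⠀⠀⠀⠀⠀⠀

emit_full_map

⠀⠀⠀⠀⠀⠀⠿⠿⠿⠿⠿
⠀⠿⠿⠿⠿⠿⠿⠿⠿⠿⠿
⠀⠿⠿⠿⠿⠂⠂⠂⠶⠿⠿
⠀⠂⠂⠂⠂⠂⠂⠂⠂⠿⠿
⠀⠂⠂⠂⠿⠂⠂⠂⠂⠿⠿
⠂⠂⠂⠂⠿⠿⠿⠿⠿⠿⠿
⠂⠂⠂⠂⠿⠿⠿⠿⠿⠿⠿
⠂⠂⣾⠂⠿⠿⠀⠀⠀⠀⠀
⠿⠿⠿⠿⠿⠿⠀⠀⠀⠀⠀
⠿⠿⠿⠿⠿⠿⠀⠀⠀⠀⠀


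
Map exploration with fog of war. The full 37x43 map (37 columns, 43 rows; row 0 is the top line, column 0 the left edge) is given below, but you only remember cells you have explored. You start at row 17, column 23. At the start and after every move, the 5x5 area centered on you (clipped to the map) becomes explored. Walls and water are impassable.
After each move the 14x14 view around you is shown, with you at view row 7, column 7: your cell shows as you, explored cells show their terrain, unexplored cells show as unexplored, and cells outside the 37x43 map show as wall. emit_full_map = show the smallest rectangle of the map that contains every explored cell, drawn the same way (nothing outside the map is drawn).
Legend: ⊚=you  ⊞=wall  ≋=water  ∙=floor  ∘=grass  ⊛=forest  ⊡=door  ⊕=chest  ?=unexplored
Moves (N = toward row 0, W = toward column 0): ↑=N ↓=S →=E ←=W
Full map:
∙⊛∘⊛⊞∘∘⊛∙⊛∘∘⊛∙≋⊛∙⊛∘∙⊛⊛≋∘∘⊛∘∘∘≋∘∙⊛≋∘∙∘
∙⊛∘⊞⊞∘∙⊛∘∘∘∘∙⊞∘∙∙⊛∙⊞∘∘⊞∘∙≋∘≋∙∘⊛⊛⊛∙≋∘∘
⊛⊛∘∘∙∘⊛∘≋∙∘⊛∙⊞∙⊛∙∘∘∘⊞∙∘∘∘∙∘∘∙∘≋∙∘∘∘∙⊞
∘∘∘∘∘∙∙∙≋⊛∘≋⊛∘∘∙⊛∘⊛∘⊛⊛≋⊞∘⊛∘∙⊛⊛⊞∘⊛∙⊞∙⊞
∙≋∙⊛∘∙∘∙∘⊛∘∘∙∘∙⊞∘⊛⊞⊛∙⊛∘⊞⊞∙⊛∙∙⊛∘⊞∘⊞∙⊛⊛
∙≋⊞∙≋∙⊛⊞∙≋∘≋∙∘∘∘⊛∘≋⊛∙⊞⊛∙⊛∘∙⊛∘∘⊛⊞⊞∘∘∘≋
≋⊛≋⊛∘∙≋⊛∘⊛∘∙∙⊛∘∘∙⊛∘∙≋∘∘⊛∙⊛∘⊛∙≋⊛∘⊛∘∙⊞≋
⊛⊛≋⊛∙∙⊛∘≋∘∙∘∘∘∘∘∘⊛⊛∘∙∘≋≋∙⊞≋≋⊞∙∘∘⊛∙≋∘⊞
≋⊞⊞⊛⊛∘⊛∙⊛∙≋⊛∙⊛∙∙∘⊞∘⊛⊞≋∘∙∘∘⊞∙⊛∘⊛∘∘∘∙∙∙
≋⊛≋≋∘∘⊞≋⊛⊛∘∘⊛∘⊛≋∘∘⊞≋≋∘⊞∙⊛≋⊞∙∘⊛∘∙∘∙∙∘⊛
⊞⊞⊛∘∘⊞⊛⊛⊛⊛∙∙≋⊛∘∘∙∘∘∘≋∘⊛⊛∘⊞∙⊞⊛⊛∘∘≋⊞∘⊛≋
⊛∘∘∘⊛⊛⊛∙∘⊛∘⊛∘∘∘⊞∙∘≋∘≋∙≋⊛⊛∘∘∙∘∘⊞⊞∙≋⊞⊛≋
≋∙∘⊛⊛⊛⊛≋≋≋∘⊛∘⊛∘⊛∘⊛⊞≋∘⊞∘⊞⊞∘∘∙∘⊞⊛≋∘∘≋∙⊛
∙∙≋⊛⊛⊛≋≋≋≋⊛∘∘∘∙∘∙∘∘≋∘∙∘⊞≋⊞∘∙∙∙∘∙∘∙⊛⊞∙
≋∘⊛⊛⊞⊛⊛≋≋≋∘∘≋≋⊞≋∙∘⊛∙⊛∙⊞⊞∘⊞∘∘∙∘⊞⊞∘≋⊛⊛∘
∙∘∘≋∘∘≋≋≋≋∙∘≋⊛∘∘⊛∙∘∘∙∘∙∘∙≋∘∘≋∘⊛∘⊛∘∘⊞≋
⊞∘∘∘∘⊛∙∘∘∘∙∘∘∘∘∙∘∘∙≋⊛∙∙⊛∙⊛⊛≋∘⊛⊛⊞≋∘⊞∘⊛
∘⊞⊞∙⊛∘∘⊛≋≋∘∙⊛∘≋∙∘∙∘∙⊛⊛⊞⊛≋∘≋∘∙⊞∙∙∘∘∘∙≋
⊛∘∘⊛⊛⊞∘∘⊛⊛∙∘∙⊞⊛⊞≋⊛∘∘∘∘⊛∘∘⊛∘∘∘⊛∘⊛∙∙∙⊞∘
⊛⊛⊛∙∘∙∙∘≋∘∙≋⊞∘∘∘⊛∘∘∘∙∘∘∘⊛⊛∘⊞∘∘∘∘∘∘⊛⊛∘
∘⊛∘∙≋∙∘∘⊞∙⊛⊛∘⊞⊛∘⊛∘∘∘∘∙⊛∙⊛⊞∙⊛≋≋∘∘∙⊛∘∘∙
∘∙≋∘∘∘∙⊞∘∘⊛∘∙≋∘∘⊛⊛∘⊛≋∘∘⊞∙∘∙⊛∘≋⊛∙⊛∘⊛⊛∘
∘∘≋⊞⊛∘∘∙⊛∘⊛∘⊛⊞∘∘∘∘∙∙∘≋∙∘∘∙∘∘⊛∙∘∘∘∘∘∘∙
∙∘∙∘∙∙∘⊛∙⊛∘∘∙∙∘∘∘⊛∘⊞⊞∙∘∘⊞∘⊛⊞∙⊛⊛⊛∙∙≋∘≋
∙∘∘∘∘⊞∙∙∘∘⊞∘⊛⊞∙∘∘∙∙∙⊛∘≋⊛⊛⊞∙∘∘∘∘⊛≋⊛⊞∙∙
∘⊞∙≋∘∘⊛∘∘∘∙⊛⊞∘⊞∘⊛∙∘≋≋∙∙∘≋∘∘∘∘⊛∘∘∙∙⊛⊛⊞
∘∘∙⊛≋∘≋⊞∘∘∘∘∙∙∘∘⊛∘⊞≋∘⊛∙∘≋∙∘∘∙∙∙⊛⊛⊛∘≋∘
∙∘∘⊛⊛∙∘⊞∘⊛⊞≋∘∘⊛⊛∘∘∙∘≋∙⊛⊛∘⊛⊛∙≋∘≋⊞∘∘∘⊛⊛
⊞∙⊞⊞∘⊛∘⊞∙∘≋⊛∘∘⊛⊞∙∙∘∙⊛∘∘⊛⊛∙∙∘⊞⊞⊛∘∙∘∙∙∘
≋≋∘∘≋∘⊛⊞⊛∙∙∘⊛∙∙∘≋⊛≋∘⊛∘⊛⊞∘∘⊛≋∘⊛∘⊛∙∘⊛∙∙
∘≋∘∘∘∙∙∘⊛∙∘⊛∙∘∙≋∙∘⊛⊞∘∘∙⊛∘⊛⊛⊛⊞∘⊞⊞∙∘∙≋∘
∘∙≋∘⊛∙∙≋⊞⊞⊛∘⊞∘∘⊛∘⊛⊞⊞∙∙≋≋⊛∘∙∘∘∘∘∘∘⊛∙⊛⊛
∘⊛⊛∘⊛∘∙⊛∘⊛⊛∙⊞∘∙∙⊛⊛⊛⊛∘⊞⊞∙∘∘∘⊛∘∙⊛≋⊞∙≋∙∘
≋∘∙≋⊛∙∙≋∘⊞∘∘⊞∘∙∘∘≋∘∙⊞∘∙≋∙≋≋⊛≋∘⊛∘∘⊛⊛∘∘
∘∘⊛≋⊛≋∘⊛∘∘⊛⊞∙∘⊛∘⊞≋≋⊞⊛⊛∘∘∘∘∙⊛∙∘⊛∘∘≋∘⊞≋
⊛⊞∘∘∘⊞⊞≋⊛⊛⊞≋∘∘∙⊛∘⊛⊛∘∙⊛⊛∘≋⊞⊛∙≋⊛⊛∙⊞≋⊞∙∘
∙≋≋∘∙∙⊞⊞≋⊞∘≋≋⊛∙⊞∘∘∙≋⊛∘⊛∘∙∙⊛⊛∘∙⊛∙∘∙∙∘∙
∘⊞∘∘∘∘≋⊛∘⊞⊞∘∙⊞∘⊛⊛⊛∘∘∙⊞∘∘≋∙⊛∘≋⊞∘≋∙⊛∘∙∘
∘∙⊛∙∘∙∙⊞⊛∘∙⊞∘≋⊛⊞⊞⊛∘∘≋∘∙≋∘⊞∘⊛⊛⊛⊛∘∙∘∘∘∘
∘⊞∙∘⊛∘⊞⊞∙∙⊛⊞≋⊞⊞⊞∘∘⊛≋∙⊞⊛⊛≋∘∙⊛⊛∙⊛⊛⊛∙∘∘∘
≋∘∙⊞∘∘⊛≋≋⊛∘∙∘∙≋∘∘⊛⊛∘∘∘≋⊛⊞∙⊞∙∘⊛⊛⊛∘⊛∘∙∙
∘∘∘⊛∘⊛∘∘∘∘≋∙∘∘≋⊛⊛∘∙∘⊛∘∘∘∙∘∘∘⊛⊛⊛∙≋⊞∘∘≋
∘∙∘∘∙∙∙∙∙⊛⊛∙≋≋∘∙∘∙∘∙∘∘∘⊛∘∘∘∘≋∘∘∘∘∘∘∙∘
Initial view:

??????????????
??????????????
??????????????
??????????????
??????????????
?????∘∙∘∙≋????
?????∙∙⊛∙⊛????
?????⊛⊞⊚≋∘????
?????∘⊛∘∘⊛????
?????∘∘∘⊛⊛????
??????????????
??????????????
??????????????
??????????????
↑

??????????????
??????????????
??????????????
??????????????
??????????????
?????∙⊞⊞∘⊞????
?????∘∙∘∙≋????
?????∙∙⊚∙⊛????
?????⊛⊞⊛≋∘????
?????∘⊛∘∘⊛????
?????∘∘∘⊛⊛????
??????????????
??????????????
??????????????

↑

??????????????
??????????????
??????????????
??????????????
??????????????
?????∙∘⊞≋⊞????
?????∙⊞⊞∘⊞????
?????∘∙⊚∙≋????
?????∙∙⊛∙⊛????
?????⊛⊞⊛≋∘????
?????∘⊛∘∘⊛????
?????∘∘∘⊛⊛????
??????????????
??????????????

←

??????????????
??????????????
??????????????
??????????????
??????????????
?????∘∙∘⊞≋⊞???
?????⊛∙⊞⊞∘⊞???
?????∙∘⊚∘∙≋???
?????⊛∙∙⊛∙⊛???
?????⊛⊛⊞⊛≋∘???
??????∘⊛∘∘⊛???
??????∘∘∘⊛⊛???
??????????????
??????????????

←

??????????????
??????????????
??????????????
??????????????
??????????????
?????≋∘∙∘⊞≋⊞??
?????∙⊛∙⊞⊞∘⊞??
?????∘∙⊚∙∘∙≋??
?????≋⊛∙∙⊛∙⊛??
?????∙⊛⊛⊞⊛≋∘??
???????∘⊛∘∘⊛??
???????∘∘∘⊛⊛??
??????????????
??????????????

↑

??????????????
??????????????
??????????????
??????????????
??????????????
?????≋∘⊞∘⊞????
?????≋∘∙∘⊞≋⊞??
?????∙⊛⊚⊞⊞∘⊞??
?????∘∙∘∙∘∙≋??
?????≋⊛∙∙⊛∙⊛??
?????∙⊛⊛⊞⊛≋∘??
???????∘⊛∘∘⊛??
???????∘∘∘⊛⊛??
??????????????

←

??????????????
??????????????
??????????????
??????????????
??????????????
?????⊞≋∘⊞∘⊞???
?????∘≋∘∙∘⊞≋⊞?
?????⊛∙⊚∙⊞⊞∘⊞?
?????∘∘∙∘∙∘∙≋?
?????∙≋⊛∙∙⊛∙⊛?
??????∙⊛⊛⊞⊛≋∘?
????????∘⊛∘∘⊛?
????????∘∘∘⊛⊛?
??????????????

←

??????????????
??????????????
??????????????
??????????????
??????????????
?????⊛⊞≋∘⊞∘⊞??
?????∘∘≋∘∙∘⊞≋⊞
?????∘⊛⊚⊛∙⊞⊞∘⊞
?????∙∘∘∙∘∙∘∙≋
?????∘∙≋⊛∙∙⊛∙⊛
???????∙⊛⊛⊞⊛≋∘
?????????∘⊛∘∘⊛
?????????∘∘∘⊛⊛
??????????????

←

??????????????
??????????????
??????????????
??????????????
??????????????
?????∘⊛⊞≋∘⊞∘⊞?
?????∙∘∘≋∘∙∘⊞≋
?????∙∘⊚∙⊛∙⊞⊞∘
?????⊛∙∘∘∙∘∙∘∙
?????∘∘∙≋⊛∙∙⊛∙
????????∙⊛⊛⊞⊛≋
??????????∘⊛∘∘
??????????∘∘∘⊛
??????????????

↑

??????????????
??????????????
??????????????
??????????????
??????????????
?????∙∘≋∘≋????
?????∘⊛⊞≋∘⊞∘⊞?
?????∙∘⊚≋∘∙∘⊞≋
?????∙∘⊛∙⊛∙⊞⊞∘
?????⊛∙∘∘∙∘∙∘∙
?????∘∘∙≋⊛∙∙⊛∙
????????∙⊛⊛⊞⊛≋
??????????∘⊛∘∘
??????????∘∘∘⊛

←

??????????????
??????????????
??????????????
??????????????
??????????????
?????⊞∙∘≋∘≋???
?????⊛∘⊛⊞≋∘⊞∘⊞
?????∘∙⊚∘≋∘∙∘⊞
?????≋∙∘⊛∙⊛∙⊞⊞
?????∘⊛∙∘∘∙∘∙∘
??????∘∘∙≋⊛∙∙⊛
?????????∙⊛⊛⊞⊛
???????????∘⊛∘
???????????∘∘∘

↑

??????????????
??????????????
??????????????
??????????????
??????????????
?????∘∙∘∘∘????
?????⊞∙∘≋∘≋???
?????⊛∘⊚⊞≋∘⊞∘⊞
?????∘∙∘∘≋∘∙∘⊞
?????≋∙∘⊛∙⊛∙⊞⊞
?????∘⊛∙∘∘∙∘∙∘
??????∘∘∙≋⊛∙∙⊛
?????????∙⊛⊛⊞⊛
???????????∘⊛∘

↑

??????????????
??????????????
??????????????
??????????????
??????????????
?????≋∘∘⊞≋????
?????∘∙∘∘∘????
?????⊞∙⊚≋∘≋???
?????⊛∘⊛⊞≋∘⊞∘⊞
?????∘∙∘∘≋∘∙∘⊞
?????≋∙∘⊛∙⊛∙⊞⊞
?????∘⊛∙∘∘∙∘∙∘
??????∘∘∙≋⊛∙∙⊛
?????????∙⊛⊛⊞⊛

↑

??????????????
??????????????
??????????????
??????????????
??????????????
?????∙∘⊞∘⊛????
?????≋∘∘⊞≋????
?????∘∙⊚∘∘????
?????⊞∙∘≋∘≋???
?????⊛∘⊛⊞≋∘⊞∘⊞
?????∘∙∘∘≋∘∙∘⊞
?????≋∙∘⊛∙⊛∙⊞⊞
?????∘⊛∙∘∘∙∘∙∘
??????∘∘∙≋⊛∙∙⊛

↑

??????????????
??????????????
??????????????
??????????????
??????????????
?????∘∘⊛⊛∘????
?????∙∘⊞∘⊛????
?????≋∘⊚⊞≋????
?????∘∙∘∘∘????
?????⊞∙∘≋∘≋???
?????⊛∘⊛⊞≋∘⊞∘⊞
?????∘∙∘∘≋∘∙∘⊞
?????≋∙∘⊛∙⊛∙⊞⊞
?????∘⊛∙∘∘∙∘∙∘

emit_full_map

∘∘⊛⊛∘??????
∙∘⊞∘⊛??????
≋∘⊚⊞≋??????
∘∙∘∘∘??????
⊞∙∘≋∘≋?????
⊛∘⊛⊞≋∘⊞∘⊞??
∘∙∘∘≋∘∙∘⊞≋⊞
≋∙∘⊛∙⊛∙⊞⊞∘⊞
∘⊛∙∘∘∙∘∙∘∙≋
?∘∘∙≋⊛∙∙⊛∙⊛
????∙⊛⊛⊞⊛≋∘
??????∘⊛∘∘⊛
??????∘∘∘⊛⊛

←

??????????????
??????????????
??????????????
??????????????
??????????????
?????∘∘∘⊛⊛∘???
?????∙∙∘⊞∘⊛???
?????⊛≋⊚∘⊞≋???
?????∘∘∙∘∘∘???
?????∘⊞∙∘≋∘≋??
??????⊛∘⊛⊞≋∘⊞∘
??????∘∙∘∘≋∘∙∘
??????≋∙∘⊛∙⊛∙⊞
??????∘⊛∙∘∘∙∘∙

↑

??????????????
??????????????
??????????????
??????????????
??????????????
?????∘∘∙⊛∘????
?????∘∘∘⊛⊛∘???
?????∙∙⊚⊞∘⊛???
?????⊛≋∘∘⊞≋???
?????∘∘∙∘∘∘???
?????∘⊞∙∘≋∘≋??
??????⊛∘⊛⊞≋∘⊞∘
??????∘∙∘∘≋∘∙∘
??????≋∙∘⊛∙⊛∙⊞

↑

??????????????
??????????????
??????????????
??????????????
??????????????
?????∘∘⊛∘≋????
?????∘∘∙⊛∘????
?????∘∘⊚⊛⊛∘???
?????∙∙∘⊞∘⊛???
?????⊛≋∘∘⊞≋???
?????∘∘∙∘∘∘???
?????∘⊞∙∘≋∘≋??
??????⊛∘⊛⊞≋∘⊞∘
??????∘∙∘∘≋∘∙∘

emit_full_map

∘∘⊛∘≋???????
∘∘∙⊛∘???????
∘∘⊚⊛⊛∘??????
∙∙∘⊞∘⊛??????
⊛≋∘∘⊞≋??????
∘∘∙∘∘∘??????
∘⊞∙∘≋∘≋?????
?⊛∘⊛⊞≋∘⊞∘⊞??
?∘∙∘∘≋∘∙∘⊞≋⊞
?≋∙∘⊛∙⊛∙⊞⊞∘⊞
?∘⊛∙∘∘∙∘∙∘∙≋
??∘∘∙≋⊛∙∙⊛∙⊛
?????∙⊛⊛⊞⊛≋∘
???????∘⊛∘∘⊛
???????∘∘∘⊛⊛


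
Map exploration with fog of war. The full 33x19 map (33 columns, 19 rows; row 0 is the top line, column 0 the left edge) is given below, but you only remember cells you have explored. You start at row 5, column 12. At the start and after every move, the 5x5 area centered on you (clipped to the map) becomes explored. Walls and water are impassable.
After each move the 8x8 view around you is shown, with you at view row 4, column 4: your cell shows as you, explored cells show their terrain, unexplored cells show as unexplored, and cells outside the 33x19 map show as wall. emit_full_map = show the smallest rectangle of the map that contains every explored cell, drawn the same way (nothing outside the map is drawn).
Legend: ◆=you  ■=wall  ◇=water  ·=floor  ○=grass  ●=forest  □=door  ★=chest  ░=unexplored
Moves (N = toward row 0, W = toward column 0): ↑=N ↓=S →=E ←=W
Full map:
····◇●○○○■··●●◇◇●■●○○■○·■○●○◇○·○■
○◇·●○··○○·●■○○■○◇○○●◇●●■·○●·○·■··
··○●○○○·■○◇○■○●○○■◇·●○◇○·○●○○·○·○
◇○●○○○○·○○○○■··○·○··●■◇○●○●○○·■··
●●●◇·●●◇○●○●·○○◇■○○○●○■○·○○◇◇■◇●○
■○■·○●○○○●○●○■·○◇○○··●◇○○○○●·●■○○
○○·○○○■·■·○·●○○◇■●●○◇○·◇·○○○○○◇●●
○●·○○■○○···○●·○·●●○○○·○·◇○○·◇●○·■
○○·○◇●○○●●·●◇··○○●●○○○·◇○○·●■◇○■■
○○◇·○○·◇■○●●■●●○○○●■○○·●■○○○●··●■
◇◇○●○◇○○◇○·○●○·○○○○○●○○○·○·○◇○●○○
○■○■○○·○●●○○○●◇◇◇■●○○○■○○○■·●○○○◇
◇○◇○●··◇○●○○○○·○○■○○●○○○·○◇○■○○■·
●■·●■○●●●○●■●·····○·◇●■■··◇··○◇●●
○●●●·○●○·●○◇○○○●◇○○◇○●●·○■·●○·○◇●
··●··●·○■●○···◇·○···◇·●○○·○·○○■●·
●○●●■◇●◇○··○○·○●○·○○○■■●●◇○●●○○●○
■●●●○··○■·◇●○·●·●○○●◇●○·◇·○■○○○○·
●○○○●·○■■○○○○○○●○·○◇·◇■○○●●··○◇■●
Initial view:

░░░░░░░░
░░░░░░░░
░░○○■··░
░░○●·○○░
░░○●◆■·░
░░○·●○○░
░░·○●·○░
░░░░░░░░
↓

░░░░░░░░
░░○○■··░
░░○●·○○░
░░○●○■·░
░░○·◆○○░
░░·○●·○░
░░·●◇··░
░░░░░░░░

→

░░░░░░░░
░○○■··░░
░○●·○○◇░
░○●○■·○░
░○·●◆○◇░
░·○●·○·░
░·●◇··○░
░░░░░░░░

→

░░░░░░░░
○○■··░░░
○●·○○◇■░
○●○■·○◇░
○·●○◆◇■░
·○●·○·●░
·●◇··○○░
░░░░░░░░

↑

░░░░░░░░
░░░░░░░░
○○■··○·░
○●·○○◇■░
○●○■◆○◇░
○·●○○◇■░
·○●·○·●░
·●◇··○○░

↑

░░░░░░░░
░░░░░░░░
░░■○●○○░
○○■··○·░
○●·○◆◇■░
○●○■·○◇░
○·●○○◇■░
·○●·○·●░

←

░░░░░░░░
░░░░░░░░
░░○■○●○○
░○○■··○·
░○●·◆○◇■
░○●○■·○◇
░○·●○○◇■
░·○●·○·●

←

░░░░░░░░
░░░░░░░░
░░◇○■○●○
░░○○■··○
░░○●◆○○◇
░░○●○■·○
░░○·●○○◇
░░·○●·○·

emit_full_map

◇○■○●○○
○○■··○·
○●◆○○◇■
○●○■·○◇
○·●○○◇■
·○●·○·●
·●◇··○○

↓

░░░░░░░░
░░◇○■○●○
░░○○■··○
░░○●·○○◇
░░○●◆■·○
░░○·●○○◇
░░·○●·○·
░░·●◇··○

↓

░░◇○■○●○
░░○○■··○
░░○●·○○◇
░░○●○■·○
░░○·◆○○◇
░░·○●·○·
░░·●◇··○
░░░░░░░░

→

░◇○■○●○○
░○○■··○·
░○●·○○◇■
░○●○■·○◇
░○·●◆○◇■
░·○●·○·●
░·●◇··○○
░░░░░░░░

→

◇○■○●○○░
○○■··○·░
○●·○○◇■░
○●○■·○◇░
○·●○◆◇■░
·○●·○·●░
·●◇··○○░
░░░░░░░░

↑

░░░░░░░░
◇○■○●○○░
○○■··○·░
○●·○○◇■░
○●○■◆○◇░
○·●○○◇■░
·○●·○·●░
·●◇··○○░

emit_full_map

◇○■○●○○
○○■··○·
○●·○○◇■
○●○■◆○◇
○·●○○◇■
·○●·○·●
·●◇··○○

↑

░░░░░░░░
░░░░░░░░
◇○■○●○○░
○○■··○·░
○●·○◆◇■░
○●○■·○◇░
○·●○○◇■░
·○●·○·●░

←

░░░░░░░░
░░░░░░░░
░◇○■○●○○
░○○■··○·
░○●·◆○◇■
░○●○■·○◇
░○·●○○◇■
░·○●·○·●

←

░░░░░░░░
░░░░░░░░
░░◇○■○●○
░░○○■··○
░░○●◆○○◇
░░○●○■·○
░░○·●○○◇
░░·○●·○·

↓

░░░░░░░░
░░◇○■○●○
░░○○■··○
░░○●·○○◇
░░○●◆■·○
░░○·●○○◇
░░·○●·○·
░░·●◇··○

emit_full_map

◇○■○●○○
○○■··○·
○●·○○◇■
○●◆■·○◇
○·●○○◇■
·○●·○·●
·●◇··○○

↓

░░◇○■○●○
░░○○■··○
░░○●·○○◇
░░○●○■·○
░░○·◆○○◇
░░·○●·○·
░░·●◇··○
░░░░░░░░

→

░◇○■○●○○
░○○■··○·
░○●·○○◇■
░○●○■·○◇
░○·●◆○◇■
░·○●·○·●
░·●◇··○○
░░░░░░░░

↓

░○○■··○·
░○●·○○◇■
░○●○■·○◇
░○·●○○◇■
░·○●◆○·●
░·●◇··○○
░░●■●●○░
░░░░░░░░

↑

░◇○■○●○○
░○○■··○·
░○●·○○◇■
░○●○■·○◇
░○·●◆○◇■
░·○●·○·●
░·●◇··○○
░░●■●●○░

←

░░◇○■○●○
░░○○■··○
░░○●·○○◇
░░○●○■·○
░░○·◆○○◇
░░·○●·○·
░░·●◇··○
░░░●■●●○

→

░◇○■○●○○
░○○■··○·
░○●·○○◇■
░○●○■·○◇
░○·●◆○◇■
░·○●·○·●
░·●◇··○○
░░●■●●○░

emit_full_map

◇○■○●○○
○○■··○·
○●·○○◇■
○●○■·○◇
○·●◆○◇■
·○●·○·●
·●◇··○○
░●■●●○░

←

░░◇○■○●○
░░○○■··○
░░○●·○○◇
░░○●○■·○
░░○·◆○○◇
░░·○●·○·
░░·●◇··○
░░░●■●●○


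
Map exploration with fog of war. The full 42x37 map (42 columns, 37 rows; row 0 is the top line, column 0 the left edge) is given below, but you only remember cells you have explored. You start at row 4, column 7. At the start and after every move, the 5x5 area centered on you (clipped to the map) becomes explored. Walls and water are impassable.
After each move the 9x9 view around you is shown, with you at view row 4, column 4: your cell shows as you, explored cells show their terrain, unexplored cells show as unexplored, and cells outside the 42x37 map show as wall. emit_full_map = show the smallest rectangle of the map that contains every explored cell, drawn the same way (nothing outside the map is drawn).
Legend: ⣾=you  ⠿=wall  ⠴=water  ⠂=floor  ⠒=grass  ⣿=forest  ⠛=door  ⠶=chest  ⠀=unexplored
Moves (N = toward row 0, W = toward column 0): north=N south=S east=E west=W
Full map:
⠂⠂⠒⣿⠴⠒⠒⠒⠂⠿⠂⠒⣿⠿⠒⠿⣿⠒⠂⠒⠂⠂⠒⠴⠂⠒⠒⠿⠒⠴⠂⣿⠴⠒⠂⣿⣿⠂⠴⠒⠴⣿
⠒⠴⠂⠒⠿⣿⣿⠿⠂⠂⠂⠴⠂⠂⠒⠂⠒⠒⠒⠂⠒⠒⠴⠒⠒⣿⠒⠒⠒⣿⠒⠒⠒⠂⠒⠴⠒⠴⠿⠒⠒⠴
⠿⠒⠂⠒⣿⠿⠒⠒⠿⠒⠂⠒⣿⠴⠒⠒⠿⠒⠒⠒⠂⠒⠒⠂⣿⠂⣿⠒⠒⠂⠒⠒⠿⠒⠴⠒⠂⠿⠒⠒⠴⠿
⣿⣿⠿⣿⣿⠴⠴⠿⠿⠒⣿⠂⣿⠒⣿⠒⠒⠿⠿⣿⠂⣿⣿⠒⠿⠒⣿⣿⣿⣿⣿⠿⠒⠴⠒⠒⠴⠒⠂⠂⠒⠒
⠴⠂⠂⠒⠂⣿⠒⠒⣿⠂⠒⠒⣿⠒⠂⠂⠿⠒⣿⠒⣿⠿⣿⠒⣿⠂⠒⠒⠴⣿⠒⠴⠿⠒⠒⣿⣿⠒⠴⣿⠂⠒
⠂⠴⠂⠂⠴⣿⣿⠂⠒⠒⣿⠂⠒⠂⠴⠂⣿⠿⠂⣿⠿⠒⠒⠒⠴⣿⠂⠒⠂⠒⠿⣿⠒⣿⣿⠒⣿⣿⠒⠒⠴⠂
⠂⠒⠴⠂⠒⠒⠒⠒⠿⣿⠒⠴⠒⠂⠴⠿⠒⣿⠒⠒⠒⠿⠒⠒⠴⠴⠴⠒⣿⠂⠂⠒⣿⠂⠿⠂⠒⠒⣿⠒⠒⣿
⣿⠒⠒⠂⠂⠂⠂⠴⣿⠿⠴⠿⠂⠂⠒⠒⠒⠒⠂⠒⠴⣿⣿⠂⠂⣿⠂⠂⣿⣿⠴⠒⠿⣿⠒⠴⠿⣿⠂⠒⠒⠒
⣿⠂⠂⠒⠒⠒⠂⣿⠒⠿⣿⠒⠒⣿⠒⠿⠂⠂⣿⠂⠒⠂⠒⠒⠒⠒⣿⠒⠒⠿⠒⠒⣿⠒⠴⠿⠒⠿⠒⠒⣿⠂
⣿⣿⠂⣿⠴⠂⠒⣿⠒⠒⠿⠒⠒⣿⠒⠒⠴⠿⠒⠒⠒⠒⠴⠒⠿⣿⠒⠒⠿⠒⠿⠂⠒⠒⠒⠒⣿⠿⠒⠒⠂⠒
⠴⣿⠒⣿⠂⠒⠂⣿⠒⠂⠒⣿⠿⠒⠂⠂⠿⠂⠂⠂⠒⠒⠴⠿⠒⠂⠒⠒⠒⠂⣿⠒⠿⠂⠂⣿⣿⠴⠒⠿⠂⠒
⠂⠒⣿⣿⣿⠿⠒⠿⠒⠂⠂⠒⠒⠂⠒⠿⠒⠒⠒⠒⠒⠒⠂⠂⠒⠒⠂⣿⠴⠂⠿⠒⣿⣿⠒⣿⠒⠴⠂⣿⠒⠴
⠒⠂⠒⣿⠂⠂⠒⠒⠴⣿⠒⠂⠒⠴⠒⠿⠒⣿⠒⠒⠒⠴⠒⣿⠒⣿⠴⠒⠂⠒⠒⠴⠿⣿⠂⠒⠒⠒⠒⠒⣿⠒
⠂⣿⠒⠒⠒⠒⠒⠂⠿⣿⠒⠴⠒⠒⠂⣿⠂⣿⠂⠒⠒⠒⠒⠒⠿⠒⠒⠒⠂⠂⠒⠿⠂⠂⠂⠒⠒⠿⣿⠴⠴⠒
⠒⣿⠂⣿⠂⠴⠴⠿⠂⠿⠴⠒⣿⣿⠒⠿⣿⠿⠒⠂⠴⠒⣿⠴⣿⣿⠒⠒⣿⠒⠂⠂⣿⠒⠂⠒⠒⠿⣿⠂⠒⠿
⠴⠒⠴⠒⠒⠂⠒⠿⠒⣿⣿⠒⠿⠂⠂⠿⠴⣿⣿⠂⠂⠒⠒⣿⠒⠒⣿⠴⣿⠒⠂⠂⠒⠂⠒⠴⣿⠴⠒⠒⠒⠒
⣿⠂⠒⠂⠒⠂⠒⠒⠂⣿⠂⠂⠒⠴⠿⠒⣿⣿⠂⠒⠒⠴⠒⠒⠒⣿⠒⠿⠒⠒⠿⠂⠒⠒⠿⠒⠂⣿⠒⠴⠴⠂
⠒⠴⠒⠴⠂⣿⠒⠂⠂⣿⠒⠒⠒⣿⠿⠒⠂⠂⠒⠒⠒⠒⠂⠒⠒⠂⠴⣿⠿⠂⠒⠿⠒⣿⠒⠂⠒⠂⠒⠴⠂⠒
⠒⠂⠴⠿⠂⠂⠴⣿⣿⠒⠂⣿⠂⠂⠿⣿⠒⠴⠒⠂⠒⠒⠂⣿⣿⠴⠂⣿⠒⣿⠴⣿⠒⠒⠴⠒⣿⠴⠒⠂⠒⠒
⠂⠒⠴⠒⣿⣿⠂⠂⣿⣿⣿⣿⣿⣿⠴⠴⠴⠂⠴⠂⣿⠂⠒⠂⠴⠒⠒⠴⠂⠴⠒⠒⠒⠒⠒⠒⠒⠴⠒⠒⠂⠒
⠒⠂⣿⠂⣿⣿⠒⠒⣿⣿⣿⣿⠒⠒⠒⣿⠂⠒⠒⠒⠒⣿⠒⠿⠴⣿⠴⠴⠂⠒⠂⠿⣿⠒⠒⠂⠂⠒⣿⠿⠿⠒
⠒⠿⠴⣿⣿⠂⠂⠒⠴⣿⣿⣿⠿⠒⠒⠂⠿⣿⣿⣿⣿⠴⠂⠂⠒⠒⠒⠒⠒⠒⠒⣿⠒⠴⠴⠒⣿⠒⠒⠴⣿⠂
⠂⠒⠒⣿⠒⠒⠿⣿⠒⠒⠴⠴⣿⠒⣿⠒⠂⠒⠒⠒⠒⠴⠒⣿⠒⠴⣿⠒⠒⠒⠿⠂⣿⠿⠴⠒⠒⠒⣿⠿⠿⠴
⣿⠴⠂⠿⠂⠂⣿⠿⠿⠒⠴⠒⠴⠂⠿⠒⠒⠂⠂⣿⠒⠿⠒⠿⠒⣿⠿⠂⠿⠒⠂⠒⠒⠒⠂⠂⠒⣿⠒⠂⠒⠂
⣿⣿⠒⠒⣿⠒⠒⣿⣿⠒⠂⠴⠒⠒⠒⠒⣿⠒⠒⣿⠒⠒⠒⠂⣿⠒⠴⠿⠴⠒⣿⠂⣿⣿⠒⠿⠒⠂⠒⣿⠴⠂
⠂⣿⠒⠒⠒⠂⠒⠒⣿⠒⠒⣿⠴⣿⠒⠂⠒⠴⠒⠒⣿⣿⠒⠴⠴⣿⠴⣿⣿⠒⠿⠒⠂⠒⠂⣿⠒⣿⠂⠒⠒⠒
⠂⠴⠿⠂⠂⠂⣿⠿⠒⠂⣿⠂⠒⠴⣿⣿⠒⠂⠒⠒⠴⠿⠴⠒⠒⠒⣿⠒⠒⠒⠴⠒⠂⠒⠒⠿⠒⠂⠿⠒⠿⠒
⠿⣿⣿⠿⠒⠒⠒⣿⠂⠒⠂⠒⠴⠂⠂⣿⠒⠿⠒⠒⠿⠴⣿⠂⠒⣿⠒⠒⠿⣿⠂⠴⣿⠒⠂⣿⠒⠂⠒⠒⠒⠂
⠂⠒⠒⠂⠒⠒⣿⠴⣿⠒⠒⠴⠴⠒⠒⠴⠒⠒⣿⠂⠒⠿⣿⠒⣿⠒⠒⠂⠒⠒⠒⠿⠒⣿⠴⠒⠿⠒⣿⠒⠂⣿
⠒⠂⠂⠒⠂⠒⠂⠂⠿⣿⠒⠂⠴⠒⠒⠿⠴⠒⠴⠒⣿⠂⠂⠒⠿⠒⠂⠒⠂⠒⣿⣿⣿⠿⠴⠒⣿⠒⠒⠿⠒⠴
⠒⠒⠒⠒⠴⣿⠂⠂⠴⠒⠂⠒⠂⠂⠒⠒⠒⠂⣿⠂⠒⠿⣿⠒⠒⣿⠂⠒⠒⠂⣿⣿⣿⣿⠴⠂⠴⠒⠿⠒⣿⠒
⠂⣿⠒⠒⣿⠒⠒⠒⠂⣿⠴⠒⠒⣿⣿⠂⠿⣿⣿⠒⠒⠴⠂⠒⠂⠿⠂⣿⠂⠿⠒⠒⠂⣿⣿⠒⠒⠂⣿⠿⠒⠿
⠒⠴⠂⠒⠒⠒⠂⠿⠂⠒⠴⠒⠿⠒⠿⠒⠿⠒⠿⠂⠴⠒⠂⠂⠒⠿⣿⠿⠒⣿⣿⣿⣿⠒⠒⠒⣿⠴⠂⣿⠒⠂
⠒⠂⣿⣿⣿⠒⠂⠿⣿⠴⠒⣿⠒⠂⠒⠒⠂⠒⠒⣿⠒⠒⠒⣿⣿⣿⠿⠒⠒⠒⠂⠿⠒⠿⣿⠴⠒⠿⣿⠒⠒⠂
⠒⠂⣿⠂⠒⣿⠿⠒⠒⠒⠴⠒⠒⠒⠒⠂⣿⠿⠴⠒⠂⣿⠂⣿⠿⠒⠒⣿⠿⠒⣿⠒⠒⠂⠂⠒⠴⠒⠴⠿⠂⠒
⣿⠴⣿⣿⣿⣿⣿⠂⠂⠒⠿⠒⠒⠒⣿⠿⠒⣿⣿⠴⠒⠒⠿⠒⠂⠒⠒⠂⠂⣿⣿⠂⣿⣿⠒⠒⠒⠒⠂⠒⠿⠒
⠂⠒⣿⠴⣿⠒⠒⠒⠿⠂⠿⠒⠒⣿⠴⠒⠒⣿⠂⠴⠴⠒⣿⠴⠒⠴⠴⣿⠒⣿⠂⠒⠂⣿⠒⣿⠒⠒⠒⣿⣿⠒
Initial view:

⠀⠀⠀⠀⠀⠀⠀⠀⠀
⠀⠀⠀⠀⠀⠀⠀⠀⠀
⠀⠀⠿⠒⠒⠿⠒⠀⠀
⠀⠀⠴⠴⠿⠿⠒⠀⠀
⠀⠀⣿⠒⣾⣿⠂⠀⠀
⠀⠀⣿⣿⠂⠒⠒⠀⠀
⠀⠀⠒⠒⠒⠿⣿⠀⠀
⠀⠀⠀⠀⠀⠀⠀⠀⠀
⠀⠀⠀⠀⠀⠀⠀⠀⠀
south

⠀⠀⠀⠀⠀⠀⠀⠀⠀
⠀⠀⠿⠒⠒⠿⠒⠀⠀
⠀⠀⠴⠴⠿⠿⠒⠀⠀
⠀⠀⣿⠒⠒⣿⠂⠀⠀
⠀⠀⣿⣿⣾⠒⠒⠀⠀
⠀⠀⠒⠒⠒⠿⣿⠀⠀
⠀⠀⠂⠂⠴⣿⠿⠀⠀
⠀⠀⠀⠀⠀⠀⠀⠀⠀
⠀⠀⠀⠀⠀⠀⠀⠀⠀

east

⠀⠀⠀⠀⠀⠀⠀⠀⠀
⠀⠿⠒⠒⠿⠒⠀⠀⠀
⠀⠴⠴⠿⠿⠒⣿⠀⠀
⠀⣿⠒⠒⣿⠂⠒⠀⠀
⠀⣿⣿⠂⣾⠒⣿⠀⠀
⠀⠒⠒⠒⠿⣿⠒⠀⠀
⠀⠂⠂⠴⣿⠿⠴⠀⠀
⠀⠀⠀⠀⠀⠀⠀⠀⠀
⠀⠀⠀⠀⠀⠀⠀⠀⠀

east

⠀⠀⠀⠀⠀⠀⠀⠀⠀
⠿⠒⠒⠿⠒⠀⠀⠀⠀
⠴⠴⠿⠿⠒⣿⠂⠀⠀
⣿⠒⠒⣿⠂⠒⠒⠀⠀
⣿⣿⠂⠒⣾⣿⠂⠀⠀
⠒⠒⠒⠿⣿⠒⠴⠀⠀
⠂⠂⠴⣿⠿⠴⠿⠀⠀
⠀⠀⠀⠀⠀⠀⠀⠀⠀
⠀⠀⠀⠀⠀⠀⠀⠀⠀

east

⠀⠀⠀⠀⠀⠀⠀⠀⠀
⠒⠒⠿⠒⠀⠀⠀⠀⠀
⠴⠿⠿⠒⣿⠂⣿⠀⠀
⠒⠒⣿⠂⠒⠒⣿⠀⠀
⣿⠂⠒⠒⣾⠂⠒⠀⠀
⠒⠒⠿⣿⠒⠴⠒⠀⠀
⠂⠴⣿⠿⠴⠿⠂⠀⠀
⠀⠀⠀⠀⠀⠀⠀⠀⠀
⠀⠀⠀⠀⠀⠀⠀⠀⠀

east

⠀⠀⠀⠀⠀⠀⠀⠀⠀
⠒⠿⠒⠀⠀⠀⠀⠀⠀
⠿⠿⠒⣿⠂⣿⠒⠀⠀
⠒⣿⠂⠒⠒⣿⠒⠀⠀
⠂⠒⠒⣿⣾⠒⠂⠀⠀
⠒⠿⣿⠒⠴⠒⠂⠀⠀
⠴⣿⠿⠴⠿⠂⠂⠀⠀
⠀⠀⠀⠀⠀⠀⠀⠀⠀
⠀⠀⠀⠀⠀⠀⠀⠀⠀

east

⠀⠀⠀⠀⠀⠀⠀⠀⠀
⠿⠒⠀⠀⠀⠀⠀⠀⠀
⠿⠒⣿⠂⣿⠒⣿⠀⠀
⣿⠂⠒⠒⣿⠒⠂⠀⠀
⠒⠒⣿⠂⣾⠂⠴⠀⠀
⠿⣿⠒⠴⠒⠂⠴⠀⠀
⣿⠿⠴⠿⠂⠂⠒⠀⠀
⠀⠀⠀⠀⠀⠀⠀⠀⠀
⠀⠀⠀⠀⠀⠀⠀⠀⠀

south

⠿⠒⠀⠀⠀⠀⠀⠀⠀
⠿⠒⣿⠂⣿⠒⣿⠀⠀
⣿⠂⠒⠒⣿⠒⠂⠀⠀
⠒⠒⣿⠂⠒⠂⠴⠀⠀
⠿⣿⠒⠴⣾⠂⠴⠀⠀
⣿⠿⠴⠿⠂⠂⠒⠀⠀
⠀⠀⣿⠒⠒⣿⠒⠀⠀
⠀⠀⠀⠀⠀⠀⠀⠀⠀
⠀⠀⠀⠀⠀⠀⠀⠀⠀

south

⠿⠒⣿⠂⣿⠒⣿⠀⠀
⣿⠂⠒⠒⣿⠒⠂⠀⠀
⠒⠒⣿⠂⠒⠂⠴⠀⠀
⠿⣿⠒⠴⠒⠂⠴⠀⠀
⣿⠿⠴⠿⣾⠂⠒⠀⠀
⠀⠀⣿⠒⠒⣿⠒⠀⠀
⠀⠀⠿⠒⠒⣿⠒⠀⠀
⠀⠀⠀⠀⠀⠀⠀⠀⠀
⠀⠀⠀⠀⠀⠀⠀⠀⠀

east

⠒⣿⠂⣿⠒⣿⠀⠀⠀
⠂⠒⠒⣿⠒⠂⠀⠀⠀
⠒⣿⠂⠒⠂⠴⠂⠀⠀
⣿⠒⠴⠒⠂⠴⠿⠀⠀
⠿⠴⠿⠂⣾⠒⠒⠀⠀
⠀⣿⠒⠒⣿⠒⠿⠀⠀
⠀⠿⠒⠒⣿⠒⠒⠀⠀
⠀⠀⠀⠀⠀⠀⠀⠀⠀
⠀⠀⠀⠀⠀⠀⠀⠀⠀

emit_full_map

⠿⠒⠒⠿⠒⠀⠀⠀⠀⠀⠀
⠴⠴⠿⠿⠒⣿⠂⣿⠒⣿⠀
⣿⠒⠒⣿⠂⠒⠒⣿⠒⠂⠀
⣿⣿⠂⠒⠒⣿⠂⠒⠂⠴⠂
⠒⠒⠒⠿⣿⠒⠴⠒⠂⠴⠿
⠂⠂⠴⣿⠿⠴⠿⠂⣾⠒⠒
⠀⠀⠀⠀⠀⣿⠒⠒⣿⠒⠿
⠀⠀⠀⠀⠀⠿⠒⠒⣿⠒⠒

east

⣿⠂⣿⠒⣿⠀⠀⠀⠀
⠒⠒⣿⠒⠂⠀⠀⠀⠀
⣿⠂⠒⠂⠴⠂⣿⠀⠀
⠒⠴⠒⠂⠴⠿⠒⠀⠀
⠴⠿⠂⠂⣾⠒⠒⠀⠀
⣿⠒⠒⣿⠒⠿⠂⠀⠀
⠿⠒⠒⣿⠒⠒⠴⠀⠀
⠀⠀⠀⠀⠀⠀⠀⠀⠀
⠀⠀⠀⠀⠀⠀⠀⠀⠀

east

⠂⣿⠒⣿⠀⠀⠀⠀⠀
⠒⣿⠒⠂⠀⠀⠀⠀⠀
⠂⠒⠂⠴⠂⣿⠿⠀⠀
⠴⠒⠂⠴⠿⠒⣿⠀⠀
⠿⠂⠂⠒⣾⠒⠒⠀⠀
⠒⠒⣿⠒⠿⠂⠂⠀⠀
⠒⠒⣿⠒⠒⠴⠿⠀⠀
⠀⠀⠀⠀⠀⠀⠀⠀⠀
⠀⠀⠀⠀⠀⠀⠀⠀⠀

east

⣿⠒⣿⠀⠀⠀⠀⠀⠀
⣿⠒⠂⠀⠀⠀⠀⠀⠀
⠒⠂⠴⠂⣿⠿⠂⠀⠀
⠒⠂⠴⠿⠒⣿⠒⠀⠀
⠂⠂⠒⠒⣾⠒⠂⠀⠀
⠒⣿⠒⠿⠂⠂⣿⠀⠀
⠒⣿⠒⠒⠴⠿⠒⠀⠀
⠀⠀⠀⠀⠀⠀⠀⠀⠀
⠀⠀⠀⠀⠀⠀⠀⠀⠀

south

⣿⠒⠂⠀⠀⠀⠀⠀⠀
⠒⠂⠴⠂⣿⠿⠂⠀⠀
⠒⠂⠴⠿⠒⣿⠒⠀⠀
⠂⠂⠒⠒⠒⠒⠂⠀⠀
⠒⣿⠒⠿⣾⠂⣿⠀⠀
⠒⣿⠒⠒⠴⠿⠒⠀⠀
⠀⠀⠂⠂⠿⠂⠂⠀⠀
⠀⠀⠀⠀⠀⠀⠀⠀⠀
⠀⠀⠀⠀⠀⠀⠀⠀⠀

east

⠒⠂⠀⠀⠀⠀⠀⠀⠀
⠂⠴⠂⣿⠿⠂⠀⠀⠀
⠂⠴⠿⠒⣿⠒⠒⠀⠀
⠂⠒⠒⠒⠒⠂⠒⠀⠀
⣿⠒⠿⠂⣾⣿⠂⠀⠀
⣿⠒⠒⠴⠿⠒⠒⠀⠀
⠀⠂⠂⠿⠂⠂⠂⠀⠀
⠀⠀⠀⠀⠀⠀⠀⠀⠀
⠀⠀⠀⠀⠀⠀⠀⠀⠀

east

⠂⠀⠀⠀⠀⠀⠀⠀⠀
⠴⠂⣿⠿⠂⠀⠀⠀⠀
⠴⠿⠒⣿⠒⠒⠒⠀⠀
⠒⠒⠒⠒⠂⠒⠴⠀⠀
⠒⠿⠂⠂⣾⠂⠒⠀⠀
⠒⠒⠴⠿⠒⠒⠒⠀⠀
⠂⠂⠿⠂⠂⠂⠒⠀⠀
⠀⠀⠀⠀⠀⠀⠀⠀⠀
⠀⠀⠀⠀⠀⠀⠀⠀⠀

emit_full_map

⠿⠒⠒⠿⠒⠀⠀⠀⠀⠀⠀⠀⠀⠀⠀⠀
⠴⠴⠿⠿⠒⣿⠂⣿⠒⣿⠀⠀⠀⠀⠀⠀
⣿⠒⠒⣿⠂⠒⠒⣿⠒⠂⠀⠀⠀⠀⠀⠀
⣿⣿⠂⠒⠒⣿⠂⠒⠂⠴⠂⣿⠿⠂⠀⠀
⠒⠒⠒⠿⣿⠒⠴⠒⠂⠴⠿⠒⣿⠒⠒⠒
⠂⠂⠴⣿⠿⠴⠿⠂⠂⠒⠒⠒⠒⠂⠒⠴
⠀⠀⠀⠀⠀⣿⠒⠒⣿⠒⠿⠂⠂⣾⠂⠒
⠀⠀⠀⠀⠀⠿⠒⠒⣿⠒⠒⠴⠿⠒⠒⠒
⠀⠀⠀⠀⠀⠀⠀⠀⠀⠂⠂⠿⠂⠂⠂⠒

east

⠀⠀⠀⠀⠀⠀⠀⠀⠀
⠂⣿⠿⠂⠀⠀⠀⠀⠀
⠿⠒⣿⠒⠒⠒⠿⠀⠀
⠒⠒⠒⠂⠒⠴⣿⠀⠀
⠿⠂⠂⣿⣾⠒⠂⠀⠀
⠒⠴⠿⠒⠒⠒⠒⠀⠀
⠂⠿⠂⠂⠂⠒⠒⠀⠀
⠀⠀⠀⠀⠀⠀⠀⠀⠀
⠀⠀⠀⠀⠀⠀⠀⠀⠀

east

⠀⠀⠀⠀⠀⠀⠀⠀⠀
⣿⠿⠂⠀⠀⠀⠀⠀⠀
⠒⣿⠒⠒⠒⠿⠒⠀⠀
⠒⠒⠂⠒⠴⣿⣿⠀⠀
⠂⠂⣿⠂⣾⠂⠒⠀⠀
⠴⠿⠒⠒⠒⠒⠴⠀⠀
⠿⠂⠂⠂⠒⠒⠴⠀⠀
⠀⠀⠀⠀⠀⠀⠀⠀⠀
⠀⠀⠀⠀⠀⠀⠀⠀⠀

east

⠀⠀⠀⠀⠀⠀⠀⠀⠀
⠿⠂⠀⠀⠀⠀⠀⠀⠀
⣿⠒⠒⠒⠿⠒⠒⠀⠀
⠒⠂⠒⠴⣿⣿⠂⠀⠀
⠂⣿⠂⠒⣾⠒⠒⠀⠀
⠿⠒⠒⠒⠒⠴⠒⠀⠀
⠂⠂⠂⠒⠒⠴⠿⠀⠀
⠀⠀⠀⠀⠀⠀⠀⠀⠀
⠀⠀⠀⠀⠀⠀⠀⠀⠀

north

⠀⠀⠀⠀⠀⠀⠀⠀⠀
⠀⠀⠀⠀⠀⠀⠀⠀⠀
⠿⠂⣿⠿⠒⠒⠒⠀⠀
⣿⠒⠒⠒⠿⠒⠒⠀⠀
⠒⠂⠒⠴⣾⣿⠂⠀⠀
⠂⣿⠂⠒⠂⠒⠒⠀⠀
⠿⠒⠒⠒⠒⠴⠒⠀⠀
⠂⠂⠂⠒⠒⠴⠿⠀⠀
⠀⠀⠀⠀⠀⠀⠀⠀⠀

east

⠀⠀⠀⠀⠀⠀⠀⠀⠀
⠀⠀⠀⠀⠀⠀⠀⠀⠀
⠂⣿⠿⠒⠒⠒⠴⠀⠀
⠒⠒⠒⠿⠒⠒⠴⠀⠀
⠂⠒⠴⣿⣾⠂⠂⠀⠀
⣿⠂⠒⠂⠒⠒⠒⠀⠀
⠒⠒⠒⠒⠴⠒⠿⠀⠀
⠂⠂⠒⠒⠴⠿⠀⠀⠀
⠀⠀⠀⠀⠀⠀⠀⠀⠀

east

⠀⠀⠀⠀⠀⠀⠀⠀⠀
⠀⠀⠀⠀⠀⠀⠀⠀⠀
⣿⠿⠒⠒⠒⠴⣿⠀⠀
⠒⠒⠿⠒⠒⠴⠴⠀⠀
⠒⠴⣿⣿⣾⠂⣿⠀⠀
⠂⠒⠂⠒⠒⠒⠒⠀⠀
⠒⠒⠒⠴⠒⠿⣿⠀⠀
⠂⠒⠒⠴⠿⠀⠀⠀⠀
⠀⠀⠀⠀⠀⠀⠀⠀⠀

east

⠀⠀⠀⠀⠀⠀⠀⠀⠀
⠀⠀⠀⠀⠀⠀⠀⠀⠀
⠿⠒⠒⠒⠴⣿⠂⠀⠀
⠒⠿⠒⠒⠴⠴⠴⠀⠀
⠴⣿⣿⠂⣾⣿⠂⠀⠀
⠒⠂⠒⠒⠒⠒⣿⠀⠀
⠒⠒⠴⠒⠿⣿⠒⠀⠀
⠒⠒⠴⠿⠀⠀⠀⠀⠀
⠀⠀⠀⠀⠀⠀⠀⠀⠀

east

⠀⠀⠀⠀⠀⠀⠀⠀⠀
⠀⠀⠀⠀⠀⠀⠀⠀⠀
⠒⠒⠒⠴⣿⠂⠒⠀⠀
⠿⠒⠒⠴⠴⠴⠒⠀⠀
⣿⣿⠂⠂⣾⠂⠂⠀⠀
⠂⠒⠒⠒⠒⣿⠒⠀⠀
⠒⠴⠒⠿⣿⠒⠒⠀⠀
⠒⠴⠿⠀⠀⠀⠀⠀⠀
⠀⠀⠀⠀⠀⠀⠀⠀⠀

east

⠀⠀⠀⠀⠀⠀⠀⠀⠀
⠀⠀⠀⠀⠀⠀⠀⠀⠀
⠒⠒⠴⣿⠂⠒⠂⠀⠀
⠒⠒⠴⠴⠴⠒⣿⠀⠀
⣿⠂⠂⣿⣾⠂⣿⠀⠀
⠒⠒⠒⠒⣿⠒⠒⠀⠀
⠴⠒⠿⣿⠒⠒⠿⠀⠀
⠴⠿⠀⠀⠀⠀⠀⠀⠀
⠀⠀⠀⠀⠀⠀⠀⠀⠀

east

⠀⠀⠀⠀⠀⠀⠀⠀⠀
⠀⠀⠀⠀⠀⠀⠀⠀⠀
⠒⠴⣿⠂⠒⠂⠒⠀⠀
⠒⠴⠴⠴⠒⣿⠂⠀⠀
⠂⠂⣿⠂⣾⣿⣿⠀⠀
⠒⠒⠒⣿⠒⠒⠿⠀⠀
⠒⠿⣿⠒⠒⠿⠒⠀⠀
⠿⠀⠀⠀⠀⠀⠀⠀⠀
⠀⠀⠀⠀⠀⠀⠀⠀⠀

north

⠀⠀⠀⠀⠀⠀⠀⠀⠀
⠀⠀⠀⠀⠀⠀⠀⠀⠀
⠀⠀⠂⠒⠒⠴⣿⠀⠀
⠒⠴⣿⠂⠒⠂⠒⠀⠀
⠒⠴⠴⠴⣾⣿⠂⠀⠀
⠂⠂⣿⠂⠂⣿⣿⠀⠀
⠒⠒⠒⣿⠒⠒⠿⠀⠀
⠒⠿⣿⠒⠒⠿⠒⠀⠀
⠿⠀⠀⠀⠀⠀⠀⠀⠀

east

⠀⠀⠀⠀⠀⠀⠀⠀⠀
⠀⠀⠀⠀⠀⠀⠀⠀⠀
⠀⠂⠒⠒⠴⣿⠒⠀⠀
⠴⣿⠂⠒⠂⠒⠿⠀⠀
⠴⠴⠴⠒⣾⠂⠂⠀⠀
⠂⣿⠂⠂⣿⣿⠴⠀⠀
⠒⠒⣿⠒⠒⠿⠒⠀⠀
⠿⣿⠒⠒⠿⠒⠀⠀⠀
⠀⠀⠀⠀⠀⠀⠀⠀⠀

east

⠀⠀⠀⠀⠀⠀⠀⠀⠀
⠀⠀⠀⠀⠀⠀⠀⠀⠀
⠂⠒⠒⠴⣿⠒⠴⠀⠀
⣿⠂⠒⠂⠒⠿⣿⠀⠀
⠴⠴⠒⣿⣾⠂⠒⠀⠀
⣿⠂⠂⣿⣿⠴⠒⠀⠀
⠒⣿⠒⠒⠿⠒⠒⠀⠀
⣿⠒⠒⠿⠒⠀⠀⠀⠀
⠀⠀⠀⠀⠀⠀⠀⠀⠀

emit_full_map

⠿⠒⠒⠿⠒⠀⠀⠀⠀⠀⠀⠀⠀⠀⠀⠀⠀⠀⠀⠀⠀⠀⠀⠀⠀⠀⠀
⠴⠴⠿⠿⠒⣿⠂⣿⠒⣿⠀⠀⠀⠀⠀⠀⠀⠀⠀⠀⠀⠀⠀⠀⠀⠀⠀
⣿⠒⠒⣿⠂⠒⠒⣿⠒⠂⠀⠀⠀⠀⠀⠀⠀⠀⠀⠀⠂⠒⠒⠴⣿⠒⠴
⣿⣿⠂⠒⠒⣿⠂⠒⠂⠴⠂⣿⠿⠂⣿⠿⠒⠒⠒⠴⣿⠂⠒⠂⠒⠿⣿
⠒⠒⠒⠿⣿⠒⠴⠒⠂⠴⠿⠒⣿⠒⠒⠒⠿⠒⠒⠴⠴⠴⠒⣿⣾⠂⠒
⠂⠂⠴⣿⠿⠴⠿⠂⠂⠒⠒⠒⠒⠂⠒⠴⣿⣿⠂⠂⣿⠂⠂⣿⣿⠴⠒
⠀⠀⠀⠀⠀⣿⠒⠒⣿⠒⠿⠂⠂⣿⠂⠒⠂⠒⠒⠒⠒⣿⠒⠒⠿⠒⠒
⠀⠀⠀⠀⠀⠿⠒⠒⣿⠒⠒⠴⠿⠒⠒⠒⠒⠴⠒⠿⣿⠒⠒⠿⠒⠀⠀
⠀⠀⠀⠀⠀⠀⠀⠀⠀⠂⠂⠿⠂⠂⠂⠒⠒⠴⠿⠀⠀⠀⠀⠀⠀⠀⠀

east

⠀⠀⠀⠀⠀⠀⠀⠀⠀
⠀⠀⠀⠀⠀⠀⠀⠀⠀
⠒⠒⠴⣿⠒⠴⠿⠀⠀
⠂⠒⠂⠒⠿⣿⠒⠀⠀
⠴⠒⣿⠂⣾⠒⣿⠀⠀
⠂⠂⣿⣿⠴⠒⠿⠀⠀
⣿⠒⠒⠿⠒⠒⣿⠀⠀
⠒⠒⠿⠒⠀⠀⠀⠀⠀
⠀⠀⠀⠀⠀⠀⠀⠀⠀

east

⠀⠀⠀⠀⠀⠀⠀⠀⠀
⠀⠀⠀⠀⠀⠀⠀⠀⠀
⠒⠴⣿⠒⠴⠿⠒⠀⠀
⠒⠂⠒⠿⣿⠒⣿⠀⠀
⠒⣿⠂⠂⣾⣿⠂⠀⠀
⠂⣿⣿⠴⠒⠿⣿⠀⠀
⠒⠒⠿⠒⠒⣿⠒⠀⠀
⠒⠿⠒⠀⠀⠀⠀⠀⠀
⠀⠀⠀⠀⠀⠀⠀⠀⠀

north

⠀⠀⠀⠀⠀⠀⠀⠀⠀
⠀⠀⠀⠀⠀⠀⠀⠀⠀
⠀⠀⣿⣿⠿⠒⠴⠀⠀
⠒⠴⣿⠒⠴⠿⠒⠀⠀
⠒⠂⠒⠿⣾⠒⣿⠀⠀
⠒⣿⠂⠂⠒⣿⠂⠀⠀
⠂⣿⣿⠴⠒⠿⣿⠀⠀
⠒⠒⠿⠒⠒⣿⠒⠀⠀
⠒⠿⠒⠀⠀⠀⠀⠀⠀

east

⠀⠀⠀⠀⠀⠀⠀⠀⠀
⠀⠀⠀⠀⠀⠀⠀⠀⠀
⠀⣿⣿⠿⠒⠴⠒⠀⠀
⠴⣿⠒⠴⠿⠒⠒⠀⠀
⠂⠒⠿⣿⣾⣿⣿⠀⠀
⣿⠂⠂⠒⣿⠂⠿⠀⠀
⣿⣿⠴⠒⠿⣿⠒⠀⠀
⠒⠿⠒⠒⣿⠒⠀⠀⠀
⠿⠒⠀⠀⠀⠀⠀⠀⠀

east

⠀⠀⠀⠀⠀⠀⠀⠀⠀
⠀⠀⠀⠀⠀⠀⠀⠀⠀
⣿⣿⠿⠒⠴⠒⠒⠀⠀
⣿⠒⠴⠿⠒⠒⣿⠀⠀
⠒⠿⣿⠒⣾⣿⠒⠀⠀
⠂⠂⠒⣿⠂⠿⠂⠀⠀
⣿⠴⠒⠿⣿⠒⠴⠀⠀
⠿⠒⠒⣿⠒⠀⠀⠀⠀
⠒⠀⠀⠀⠀⠀⠀⠀⠀

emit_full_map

⠿⠒⠒⠿⠒⠀⠀⠀⠀⠀⠀⠀⠀⠀⠀⠀⠀⠀⠀⠀⠀⠀⠀⠀⠀⠀⠀⠀⠀⠀⠀
⠴⠴⠿⠿⠒⣿⠂⣿⠒⣿⠀⠀⠀⠀⠀⠀⠀⠀⠀⠀⠀⠀⠀⠀⣿⣿⠿⠒⠴⠒⠒
⣿⠒⠒⣿⠂⠒⠒⣿⠒⠂⠀⠀⠀⠀⠀⠀⠀⠀⠀⠀⠂⠒⠒⠴⣿⠒⠴⠿⠒⠒⣿
⣿⣿⠂⠒⠒⣿⠂⠒⠂⠴⠂⣿⠿⠂⣿⠿⠒⠒⠒⠴⣿⠂⠒⠂⠒⠿⣿⠒⣾⣿⠒
⠒⠒⠒⠿⣿⠒⠴⠒⠂⠴⠿⠒⣿⠒⠒⠒⠿⠒⠒⠴⠴⠴⠒⣿⠂⠂⠒⣿⠂⠿⠂
⠂⠂⠴⣿⠿⠴⠿⠂⠂⠒⠒⠒⠒⠂⠒⠴⣿⣿⠂⠂⣿⠂⠂⣿⣿⠴⠒⠿⣿⠒⠴
⠀⠀⠀⠀⠀⣿⠒⠒⣿⠒⠿⠂⠂⣿⠂⠒⠂⠒⠒⠒⠒⣿⠒⠒⠿⠒⠒⣿⠒⠀⠀
⠀⠀⠀⠀⠀⠿⠒⠒⣿⠒⠒⠴⠿⠒⠒⠒⠒⠴⠒⠿⣿⠒⠒⠿⠒⠀⠀⠀⠀⠀⠀
⠀⠀⠀⠀⠀⠀⠀⠀⠀⠂⠂⠿⠂⠂⠂⠒⠒⠴⠿⠀⠀⠀⠀⠀⠀⠀⠀⠀⠀⠀⠀
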